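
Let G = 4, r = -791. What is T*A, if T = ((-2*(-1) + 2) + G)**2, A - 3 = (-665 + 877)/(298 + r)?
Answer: 81088/493 ≈ 164.48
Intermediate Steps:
A = 1267/493 (A = 3 + (-665 + 877)/(298 - 791) = 3 + 212/(-493) = 3 + 212*(-1/493) = 3 - 212/493 = 1267/493 ≈ 2.5700)
T = 64 (T = ((-2*(-1) + 2) + 4)**2 = ((2 + 2) + 4)**2 = (4 + 4)**2 = 8**2 = 64)
T*A = 64*(1267/493) = 81088/493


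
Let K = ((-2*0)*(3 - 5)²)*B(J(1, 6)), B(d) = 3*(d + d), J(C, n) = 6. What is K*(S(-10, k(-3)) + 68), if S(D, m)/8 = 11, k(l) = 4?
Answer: 0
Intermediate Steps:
B(d) = 6*d (B(d) = 3*(2*d) = 6*d)
S(D, m) = 88 (S(D, m) = 8*11 = 88)
K = 0 (K = ((-2*0)*(3 - 5)²)*(6*6) = (0*(-2)²)*36 = (0*4)*36 = 0*36 = 0)
K*(S(-10, k(-3)) + 68) = 0*(88 + 68) = 0*156 = 0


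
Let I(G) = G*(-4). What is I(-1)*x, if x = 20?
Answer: 80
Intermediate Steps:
I(G) = -4*G
I(-1)*x = -4*(-1)*20 = 4*20 = 80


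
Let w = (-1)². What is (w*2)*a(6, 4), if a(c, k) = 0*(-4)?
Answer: 0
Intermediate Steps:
a(c, k) = 0
w = 1
(w*2)*a(6, 4) = (1*2)*0 = 2*0 = 0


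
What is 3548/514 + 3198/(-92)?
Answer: -329339/11822 ≈ -27.858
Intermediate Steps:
3548/514 + 3198/(-92) = 3548*(1/514) + 3198*(-1/92) = 1774/257 - 1599/46 = -329339/11822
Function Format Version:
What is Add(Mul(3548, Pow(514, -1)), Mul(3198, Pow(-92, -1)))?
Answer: Rational(-329339, 11822) ≈ -27.858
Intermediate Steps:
Add(Mul(3548, Pow(514, -1)), Mul(3198, Pow(-92, -1))) = Add(Mul(3548, Rational(1, 514)), Mul(3198, Rational(-1, 92))) = Add(Rational(1774, 257), Rational(-1599, 46)) = Rational(-329339, 11822)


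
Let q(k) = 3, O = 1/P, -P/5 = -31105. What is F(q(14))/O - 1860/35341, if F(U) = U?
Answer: 16489225215/35341 ≈ 4.6658e+5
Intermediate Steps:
P = 155525 (P = -5*(-31105) = 155525)
O = 1/155525 ≈ 6.4298e-6
F(q(14))/O - 1860/35341 = 3/(1/155525) - 1860/35341 = 3*155525 - 1860*1/35341 = 466575 - 1860/35341 = 16489225215/35341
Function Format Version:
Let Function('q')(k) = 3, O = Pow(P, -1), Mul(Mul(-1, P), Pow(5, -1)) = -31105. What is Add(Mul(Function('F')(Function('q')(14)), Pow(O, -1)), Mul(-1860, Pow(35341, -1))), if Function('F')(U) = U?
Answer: Rational(16489225215, 35341) ≈ 4.6658e+5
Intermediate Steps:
P = 155525 (P = Mul(-5, -31105) = 155525)
O = Rational(1, 155525) (O = Pow(155525, -1) = Rational(1, 155525) ≈ 6.4298e-6)
Add(Mul(Function('F')(Function('q')(14)), Pow(O, -1)), Mul(-1860, Pow(35341, -1))) = Add(Mul(3, Pow(Rational(1, 155525), -1)), Mul(-1860, Pow(35341, -1))) = Add(Mul(3, 155525), Mul(-1860, Rational(1, 35341))) = Add(466575, Rational(-1860, 35341)) = Rational(16489225215, 35341)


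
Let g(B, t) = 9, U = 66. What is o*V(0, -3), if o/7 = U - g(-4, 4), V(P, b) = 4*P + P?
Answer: 0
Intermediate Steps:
V(P, b) = 5*P
o = 399 (o = 7*(66 - 1*9) = 7*(66 - 9) = 7*57 = 399)
o*V(0, -3) = 399*(5*0) = 399*0 = 0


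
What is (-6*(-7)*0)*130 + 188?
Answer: 188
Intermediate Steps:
(-6*(-7)*0)*130 + 188 = (42*0)*130 + 188 = 0*130 + 188 = 0 + 188 = 188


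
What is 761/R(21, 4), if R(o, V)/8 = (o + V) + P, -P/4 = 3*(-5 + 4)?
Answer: 761/296 ≈ 2.5709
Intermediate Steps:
P = 12 (P = -12*(-5 + 4) = -12*(-1) = -4*(-3) = 12)
R(o, V) = 96 + 8*V + 8*o (R(o, V) = 8*((o + V) + 12) = 8*((V + o) + 12) = 8*(12 + V + o) = 96 + 8*V + 8*o)
761/R(21, 4) = 761/(96 + 8*4 + 8*21) = 761/(96 + 32 + 168) = 761/296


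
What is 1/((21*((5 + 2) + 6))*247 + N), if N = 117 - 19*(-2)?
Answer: 1/67586 ≈ 1.4796e-5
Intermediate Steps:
N = 155 (N = 117 + 38 = 155)
1/((21*((5 + 2) + 6))*247 + N) = 1/((21*((5 + 2) + 6))*247 + 155) = 1/((21*(7 + 6))*247 + 155) = 1/((21*13)*247 + 155) = 1/(273*247 + 155) = 1/(67431 + 155) = 1/67586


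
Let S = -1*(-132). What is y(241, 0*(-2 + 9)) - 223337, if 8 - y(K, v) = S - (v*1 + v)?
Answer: -223461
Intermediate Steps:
S = 132
y(K, v) = -124 + 2*v (y(K, v) = 8 - (132 - (v*1 + v)) = 8 - (132 - (v + v)) = 8 - (132 - 2*v) = 8 + (-132 + 2*v) = -124 + 2*v)
y(241, 0*(-2 + 9)) - 223337 = (-124 + 2*(0*(-2 + 9))) - 223337 = (-124 + 2*(0*7)) - 223337 = (-124 + 2*0) - 223337 = (-124 + 0) - 223337 = -124 - 223337 = -223461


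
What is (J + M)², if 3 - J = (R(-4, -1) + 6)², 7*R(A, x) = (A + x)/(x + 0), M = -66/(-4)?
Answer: 6285049/9604 ≈ 654.42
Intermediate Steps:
M = 33/2 (M = -66*(-1)/4 = -3*(-11/2) = 33/2 ≈ 16.500)
R(A, x) = (A + x)/(7*x) (R(A, x) = ((A + x)/(x + 0))/7 = ((A + x)/x)/7 = (A + x)/(7*x))
J = -2062/49 (J = 3 - ((⅐)*(-4 - 1)/(-1) + 6)² = 3 - ((⅐)*(-1)*(-5) + 6)² = 3 - (5/7 + 6)² = 3 - (47/7)² = 3 - 1*2209/49 = 3 - 2209/49 = -2062/49 ≈ -42.082)
(J + M)² = (-2062/49 + 33/2)² = (-2507/98)² = 6285049/9604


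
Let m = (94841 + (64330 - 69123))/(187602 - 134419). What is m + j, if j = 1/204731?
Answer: 18435670271/10888208773 ≈ 1.6932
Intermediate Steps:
j = 1/204731 ≈ 4.8845e-6
m = 90048/53183 (m = (94841 - 4793)/53183 = 90048*(1/53183) = 90048/53183 ≈ 1.6932)
m + j = 90048/53183 + 1/204731 = 18435670271/10888208773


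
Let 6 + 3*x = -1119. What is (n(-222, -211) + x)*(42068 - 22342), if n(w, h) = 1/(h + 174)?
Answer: -273717976/37 ≈ -7.3978e+6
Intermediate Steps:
x = -375 (x = -2 + (⅓)*(-1119) = -2 - 373 = -375)
n(w, h) = 1/(174 + h)
(n(-222, -211) + x)*(42068 - 22342) = (1/(174 - 211) - 375)*(42068 - 22342) = (1/(-37) - 375)*19726 = (-1/37 - 375)*19726 = -13876/37*19726 = -273717976/37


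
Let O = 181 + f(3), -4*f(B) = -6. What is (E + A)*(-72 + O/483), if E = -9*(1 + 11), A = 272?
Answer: -5673334/483 ≈ -11746.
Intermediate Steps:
f(B) = 3/2 (f(B) = -¼*(-6) = 3/2)
O = 365/2 (O = 181 + 3/2 = 365/2 ≈ 182.50)
E = -108 (E = -9*12 = -108)
(E + A)*(-72 + O/483) = (-108 + 272)*(-72 + (365/2)/483) = 164*(-72 + (365/2)*(1/483)) = 164*(-72 + 365/966) = 164*(-69187/966) = -5673334/483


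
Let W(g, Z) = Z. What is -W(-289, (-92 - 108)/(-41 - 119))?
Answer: -5/4 ≈ -1.2500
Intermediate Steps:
-W(-289, (-92 - 108)/(-41 - 119)) = -(-92 - 108)/(-41 - 119) = -(-200)/(-160) = -(-200)*(-1)/160 = -1*5/4 = -5/4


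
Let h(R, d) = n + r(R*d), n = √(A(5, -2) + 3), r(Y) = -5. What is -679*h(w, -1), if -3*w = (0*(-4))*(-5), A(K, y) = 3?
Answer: 3395 - 679*√6 ≈ 1731.8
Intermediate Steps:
n = √6 (n = √(3 + 3) = √6 ≈ 2.4495)
w = 0 (w = -0*(-4)*(-5)/3 = -0*(-5) = -⅓*0 = 0)
h(R, d) = -5 + √6 (h(R, d) = √6 - 5 = -5 + √6)
-679*h(w, -1) = -679*(-5 + √6) = 3395 - 679*√6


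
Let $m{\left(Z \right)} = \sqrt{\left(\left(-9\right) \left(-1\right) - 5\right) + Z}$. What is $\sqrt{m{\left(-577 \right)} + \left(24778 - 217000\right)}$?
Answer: $\sqrt{-192222 + i \sqrt{573}} \approx 0.027 + 438.43 i$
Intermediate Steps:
$m{\left(Z \right)} = \sqrt{4 + Z}$ ($m{\left(Z \right)} = \sqrt{\left(9 - 5\right) + Z} = \sqrt{4 + Z}$)
$\sqrt{m{\left(-577 \right)} + \left(24778 - 217000\right)} = \sqrt{\sqrt{4 - 577} + \left(24778 - 217000\right)} = \sqrt{\sqrt{-573} - 192222} = \sqrt{i \sqrt{573} - 192222} = \sqrt{-192222 + i \sqrt{573}}$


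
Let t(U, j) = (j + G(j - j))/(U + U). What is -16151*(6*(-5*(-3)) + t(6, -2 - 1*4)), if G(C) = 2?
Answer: -4344619/3 ≈ -1.4482e+6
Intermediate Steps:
t(U, j) = (2 + j)/(2*U) (t(U, j) = (j + 2)/(U + U) = (2 + j)/((2*U)) = (2 + j)*(1/(2*U)) = (2 + j)/(2*U))
-16151*(6*(-5*(-3)) + t(6, -2 - 1*4)) = -16151*(6*(-5*(-3)) + (½)*(2 + (-2 - 1*4))/6) = -16151*(6*15 + (½)*(⅙)*(2 + (-2 - 4))) = -16151*(90 + (½)*(⅙)*(2 - 6)) = -16151*(90 + (½)*(⅙)*(-4)) = -16151*(90 - ⅓) = -16151*269/3 = -4344619/3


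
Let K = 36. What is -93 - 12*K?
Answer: -525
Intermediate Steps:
-93 - 12*K = -93 - 12*36 = -93 - 432 = -525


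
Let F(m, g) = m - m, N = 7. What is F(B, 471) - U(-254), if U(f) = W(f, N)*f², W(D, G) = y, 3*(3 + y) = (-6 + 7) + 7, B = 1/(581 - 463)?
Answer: 64516/3 ≈ 21505.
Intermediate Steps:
B = 1/118 ≈ 0.0084746
y = -⅓ (y = -3 + ((-6 + 7) + 7)/3 = -3 + (1 + 7)/3 = -3 + (⅓)*8 = -3 + 8/3 = -⅓ ≈ -0.33333)
F(m, g) = 0
W(D, G) = -⅓
U(f) = -f²/3
F(B, 471) - U(-254) = 0 - (-1)*(-254)²/3 = 0 - (-1)*64516/3 = 0 - 1*(-64516/3) = 0 + 64516/3 = 64516/3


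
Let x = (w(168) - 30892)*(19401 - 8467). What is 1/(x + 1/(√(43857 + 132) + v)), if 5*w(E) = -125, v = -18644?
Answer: -39163219378516570/13238988378050976199319071 + √43989/39716965134152928597957213 ≈ -2.9582e-9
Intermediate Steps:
w(E) = -25 (w(E) = (⅕)*(-125) = -25)
x = -338046478 (x = (-25 - 30892)*(19401 - 8467) = -30917*10934 = -338046478)
1/(x + 1/(√(43857 + 132) + v)) = 1/(-338046478 + 1/(√(43857 + 132) - 18644)) = 1/(-338046478 + 1/(√43989 - 18644)) = 1/(-338046478 + 1/(-18644 + √43989))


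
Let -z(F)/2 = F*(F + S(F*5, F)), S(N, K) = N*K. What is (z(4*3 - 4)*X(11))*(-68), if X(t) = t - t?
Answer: 0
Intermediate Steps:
S(N, K) = K*N
X(t) = 0
z(F) = -2*F*(F + 5*F²) (z(F) = -2*F*(F + F*(F*5)) = -2*F*(F + F*(5*F)) = -2*F*(F + 5*F²))
(z(4*3 - 4)*X(11))*(-68) = (((4*3 - 4)²*(-2 - 10*(4*3 - 4)))*0)*(-68) = (((12 - 4)²*(-2 - 10*(12 - 4)))*0)*(-68) = ((8²*(-2 - 10*8))*0)*(-68) = ((64*(-2 - 80))*0)*(-68) = ((64*(-82))*0)*(-68) = -5248*0*(-68) = 0*(-68) = 0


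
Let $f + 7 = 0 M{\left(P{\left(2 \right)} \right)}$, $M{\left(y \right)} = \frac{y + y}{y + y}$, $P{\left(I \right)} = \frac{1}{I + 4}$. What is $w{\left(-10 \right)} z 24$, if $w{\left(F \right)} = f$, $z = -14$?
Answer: $2352$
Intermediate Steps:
$P{\left(I \right)} = \frac{1}{4 + I}$
$M{\left(y \right)} = 1$ ($M{\left(y \right)} = \frac{2 y}{2 y} = 2 y \frac{1}{2 y} = 1$)
$f = -7$ ($f = -7 + 0 \cdot 1 = -7 + 0 = -7$)
$w{\left(F \right)} = -7$
$w{\left(-10 \right)} z 24 = \left(-7\right) \left(-14\right) 24 = 98 \cdot 24 = 2352$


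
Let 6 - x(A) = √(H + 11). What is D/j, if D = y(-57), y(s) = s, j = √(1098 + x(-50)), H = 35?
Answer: -57/√(1104 - √46) ≈ -1.7208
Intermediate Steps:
x(A) = 6 - √46 (x(A) = 6 - √(35 + 11) = 6 - √46)
j = √(1104 - √46) (j = √(1098 + (6 - √46)) = √(1104 - √46) ≈ 33.124)
D = -57
D/j = -57/√(1104 - √46)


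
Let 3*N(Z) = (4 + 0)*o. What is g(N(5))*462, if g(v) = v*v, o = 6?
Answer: 29568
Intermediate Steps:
N(Z) = 8 (N(Z) = ((4 + 0)*6)/3 = (4*6)/3 = (⅓)*24 = 8)
g(v) = v²
g(N(5))*462 = 8²*462 = 64*462 = 29568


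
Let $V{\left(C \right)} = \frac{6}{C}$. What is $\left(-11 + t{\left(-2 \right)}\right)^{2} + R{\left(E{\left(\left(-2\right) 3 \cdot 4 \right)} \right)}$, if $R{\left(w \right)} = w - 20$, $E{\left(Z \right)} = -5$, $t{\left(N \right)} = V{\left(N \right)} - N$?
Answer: $119$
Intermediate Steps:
$t{\left(N \right)} = - N + \frac{6}{N}$ ($t{\left(N \right)} = \frac{6}{N} - N = - N + \frac{6}{N}$)
$R{\left(w \right)} = -20 + w$
$\left(-11 + t{\left(-2 \right)}\right)^{2} + R{\left(E{\left(\left(-2\right) 3 \cdot 4 \right)} \right)} = \left(-11 + \left(\left(-1\right) \left(-2\right) + \frac{6}{-2}\right)\right)^{2} - 25 = \left(-11 + \left(2 + 6 \left(- \frac{1}{2}\right)\right)\right)^{2} - 25 = \left(-11 + \left(2 - 3\right)\right)^{2} - 25 = \left(-11 - 1\right)^{2} - 25 = \left(-12\right)^{2} - 25 = 144 - 25 = 119$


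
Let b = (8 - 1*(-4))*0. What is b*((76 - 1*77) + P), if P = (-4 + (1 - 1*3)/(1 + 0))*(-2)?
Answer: 0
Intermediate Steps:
b = 0 (b = (8 + 4)*0 = 12*0 = 0)
P = 12 (P = (-4 + (1 - 3)/1)*(-2) = (-4 - 2*1)*(-2) = (-4 - 2)*(-2) = -6*(-2) = 12)
b*((76 - 1*77) + P) = 0*((76 - 1*77) + 12) = 0*((76 - 77) + 12) = 0*(-1 + 12) = 0*11 = 0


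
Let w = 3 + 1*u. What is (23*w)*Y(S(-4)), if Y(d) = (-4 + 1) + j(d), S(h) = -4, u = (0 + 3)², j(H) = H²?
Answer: 3588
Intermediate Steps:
u = 9 (u = 3² = 9)
Y(d) = -3 + d² (Y(d) = (-4 + 1) + d² = -3 + d²)
w = 12 (w = 3 + 1*9 = 3 + 9 = 12)
(23*w)*Y(S(-4)) = (23*12)*(-3 + (-4)²) = 276*(-3 + 16) = 276*13 = 3588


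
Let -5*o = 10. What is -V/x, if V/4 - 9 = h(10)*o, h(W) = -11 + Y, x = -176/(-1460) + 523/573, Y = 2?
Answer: -22587660/216107 ≈ -104.52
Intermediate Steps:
o = -2 (o = -⅕*10 = -2)
x = 216107/209145 (x = -176*(-1/1460) + 523*(1/573) = 44/365 + 523/573 = 216107/209145 ≈ 1.0333)
h(W) = -9 (h(W) = -11 + 2 = -9)
V = 108 (V = 36 + 4*(-9*(-2)) = 36 + 4*18 = 36 + 72 = 108)
-V/x = -108/216107/209145 = -108*209145/216107 = -1*22587660/216107 = -22587660/216107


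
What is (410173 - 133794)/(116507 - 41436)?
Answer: 276379/75071 ≈ 3.6816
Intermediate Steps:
(410173 - 133794)/(116507 - 41436) = 276379/75071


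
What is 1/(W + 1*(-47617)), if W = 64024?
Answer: 1/16407 ≈ 6.0950e-5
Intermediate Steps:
1/(W + 1*(-47617)) = 1/(64024 + 1*(-47617)) = 1/(64024 - 47617) = 1/16407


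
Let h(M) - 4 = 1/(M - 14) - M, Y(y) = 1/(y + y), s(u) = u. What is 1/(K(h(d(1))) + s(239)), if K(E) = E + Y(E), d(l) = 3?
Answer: 220/52901 ≈ 0.0041587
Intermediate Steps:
Y(y) = 1/(2*y)
h(M) = 4 + 1/(-14 + M) - M (h(M) = 4 + (1/(M - 14) - M) = 4 + (1/(-14 + M) - M) = 4 + 1/(-14 + M) - M)
K(E) = E + 1/(2*E)
1/(K(h(d(1))) + s(239)) = 1/(((-55 - 1*3² + 18*3)/(-14 + 3) + 1/(2*(((-55 - 1*3² + 18*3)/(-14 + 3))))) + 239) = 1/(((-55 - 1*9 + 54)/(-11) + 1/(2*(((-55 - 1*9 + 54)/(-11))))) + 239) = 1/((-(-55 - 9 + 54)/11 + 1/(2*((-(-55 - 9 + 54)/11)))) + 239) = 1/((-1/11*(-10) + 1/(2*((-1/11*(-10))))) + 239) = 1/((10/11 + 1/(2*(10/11))) + 239) = 1/((10/11 + (½)*(11/10)) + 239) = 1/((10/11 + 11/20) + 239) = 1/(321/220 + 239) = 1/(52901/220) = 220/52901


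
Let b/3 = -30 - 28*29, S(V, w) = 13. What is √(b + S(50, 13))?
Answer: I*√2513 ≈ 50.13*I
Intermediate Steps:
b = -2526 (b = 3*(-30 - 28*29) = 3*(-30 - 812) = 3*(-842) = -2526)
√(b + S(50, 13)) = √(-2526 + 13) = √(-2513) = I*√2513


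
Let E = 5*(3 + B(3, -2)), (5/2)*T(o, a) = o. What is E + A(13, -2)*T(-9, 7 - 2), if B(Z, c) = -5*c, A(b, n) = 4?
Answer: 253/5 ≈ 50.600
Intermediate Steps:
T(o, a) = 2*o/5
E = 65 (E = 5*(3 - 5*(-2)) = 5*(3 + 10) = 5*13 = 65)
E + A(13, -2)*T(-9, 7 - 2) = 65 + 4*((⅖)*(-9)) = 65 + 4*(-18/5) = 65 - 72/5 = 253/5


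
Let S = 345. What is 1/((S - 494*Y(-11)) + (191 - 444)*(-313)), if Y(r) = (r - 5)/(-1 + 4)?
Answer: 3/246506 ≈ 1.2170e-5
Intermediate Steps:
Y(r) = -5/3 + r/3 (Y(r) = (-5 + r)/3 = (-5 + r)*(⅓) = -5/3 + r/3)
1/((S - 494*Y(-11)) + (191 - 444)*(-313)) = 1/((345 - 494*(-5/3 + (⅓)*(-11))) + (191 - 444)*(-313)) = 1/((345 - 494*(-5/3 - 11/3)) - 253*(-313)) = 1/((345 - 494*(-16/3)) + 79189) = 1/((345 + 7904/3) + 79189) = 1/(8939/3 + 79189) = 1/(246506/3) = 3/246506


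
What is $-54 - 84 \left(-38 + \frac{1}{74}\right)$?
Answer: $\frac{116064}{37} \approx 3136.9$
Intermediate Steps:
$-54 - 84 \left(-38 + \frac{1}{74}\right) = -54 - - \frac{118062}{37} = -54 + \frac{118062}{37} = \frac{116064}{37}$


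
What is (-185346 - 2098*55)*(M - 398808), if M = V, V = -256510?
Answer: 197077714048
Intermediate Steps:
M = -256510
(-185346 - 2098*55)*(M - 398808) = (-185346 - 2098*55)*(-256510 - 398808) = (-185346 - 115390)*(-655318) = -300736*(-655318) = 197077714048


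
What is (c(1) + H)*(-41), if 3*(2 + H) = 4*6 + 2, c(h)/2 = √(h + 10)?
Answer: -820/3 - 82*√11 ≈ -545.30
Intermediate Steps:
c(h) = 2*√(10 + h) (c(h) = 2*√(h + 10) = 2*√(10 + h))
H = 20/3 (H = -2 + (4*6 + 2)/3 = -2 + (24 + 2)/3 = -2 + (⅓)*26 = -2 + 26/3 = 20/3 ≈ 6.6667)
(c(1) + H)*(-41) = (2*√(10 + 1) + 20/3)*(-41) = (2*√11 + 20/3)*(-41) = (20/3 + 2*√11)*(-41) = -820/3 - 82*√11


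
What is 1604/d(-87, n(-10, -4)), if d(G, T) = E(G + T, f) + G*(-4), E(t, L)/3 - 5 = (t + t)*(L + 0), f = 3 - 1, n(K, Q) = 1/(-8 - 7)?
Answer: -8020/3409 ≈ -2.3526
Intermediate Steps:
n(K, Q) = -1/15 (n(K, Q) = 1/(-15) = -1/15)
f = 2
E(t, L) = 15 + 6*L*t (E(t, L) = 15 + 3*((t + t)*(L + 0)) = 15 + 3*((2*t)*L) = 15 + 3*(2*L*t) = 15 + 6*L*t)
d(G, T) = 15 + 8*G + 12*T (d(G, T) = (15 + 6*2*(G + T)) + G*(-4) = (15 + (12*G + 12*T)) - 4*G = (15 + 12*G + 12*T) - 4*G = 15 + 8*G + 12*T)
1604/d(-87, n(-10, -4)) = 1604/(15 + 8*(-87) + 12*(-1/15)) = 1604/(15 - 696 - ⅘) = 1604/(-3409/5) = 1604*(-5/3409) = -8020/3409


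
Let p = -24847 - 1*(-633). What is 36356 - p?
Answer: 60570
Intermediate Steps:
p = -24214 (p = -24847 + 633 = -24214)
36356 - p = 36356 - 1*(-24214) = 36356 + 24214 = 60570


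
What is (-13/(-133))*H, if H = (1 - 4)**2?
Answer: 117/133 ≈ 0.87970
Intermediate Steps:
H = 9 (H = (-3)**2 = 9)
(-13/(-133))*H = -13/(-133)*9 = -13*(-1/133)*9 = (13/133)*9 = 117/133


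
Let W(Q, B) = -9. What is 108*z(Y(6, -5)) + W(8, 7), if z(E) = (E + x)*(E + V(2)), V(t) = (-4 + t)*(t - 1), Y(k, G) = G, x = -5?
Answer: 7551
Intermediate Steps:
V(t) = (-1 + t)*(-4 + t) (V(t) = (-4 + t)*(-1 + t) = (-1 + t)*(-4 + t))
z(E) = (-5 + E)*(-2 + E) (z(E) = (E - 5)*(E + (4 + 2**2 - 5*2)) = (-5 + E)*(E + (4 + 4 - 10)) = (-5 + E)*(E - 2) = (-5 + E)*(-2 + E))
108*z(Y(6, -5)) + W(8, 7) = 108*(10 + (-5)**2 - 7*(-5)) - 9 = 108*(10 + 25 + 35) - 9 = 108*70 - 9 = 7560 - 9 = 7551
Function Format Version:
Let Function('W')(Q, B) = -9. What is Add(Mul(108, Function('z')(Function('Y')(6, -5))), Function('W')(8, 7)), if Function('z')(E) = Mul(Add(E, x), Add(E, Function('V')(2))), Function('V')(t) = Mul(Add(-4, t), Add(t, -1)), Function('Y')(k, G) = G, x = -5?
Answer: 7551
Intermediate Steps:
Function('V')(t) = Mul(Add(-1, t), Add(-4, t)) (Function('V')(t) = Mul(Add(-4, t), Add(-1, t)) = Mul(Add(-1, t), Add(-4, t)))
Function('z')(E) = Mul(Add(-5, E), Add(-2, E)) (Function('z')(E) = Mul(Add(E, -5), Add(E, Add(4, Pow(2, 2), Mul(-5, 2)))) = Mul(Add(-5, E), Add(E, Add(4, 4, -10))) = Mul(Add(-5, E), Add(E, -2)) = Mul(Add(-5, E), Add(-2, E)))
Add(Mul(108, Function('z')(Function('Y')(6, -5))), Function('W')(8, 7)) = Add(Mul(108, Add(10, Pow(-5, 2), Mul(-7, -5))), -9) = Add(Mul(108, Add(10, 25, 35)), -9) = Add(Mul(108, 70), -9) = Add(7560, -9) = 7551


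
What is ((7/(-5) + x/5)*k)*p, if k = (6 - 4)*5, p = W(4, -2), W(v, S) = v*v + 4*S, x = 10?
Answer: 48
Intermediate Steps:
W(v, S) = v**2 + 4*S
p = 8 (p = 4**2 + 4*(-2) = 16 - 8 = 8)
k = 10 (k = 2*5 = 10)
((7/(-5) + x/5)*k)*p = ((7/(-5) + 10/5)*10)*8 = ((7*(-1/5) + 10*(1/5))*10)*8 = ((-7/5 + 2)*10)*8 = ((3/5)*10)*8 = 6*8 = 48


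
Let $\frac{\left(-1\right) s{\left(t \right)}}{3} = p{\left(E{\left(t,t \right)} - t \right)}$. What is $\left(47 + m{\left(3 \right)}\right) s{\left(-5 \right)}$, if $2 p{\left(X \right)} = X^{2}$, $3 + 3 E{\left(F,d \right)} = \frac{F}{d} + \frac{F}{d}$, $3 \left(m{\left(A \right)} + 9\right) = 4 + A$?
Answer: $- \frac{11858}{9} \approx -1317.6$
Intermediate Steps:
$m{\left(A \right)} = - \frac{23}{3} + \frac{A}{3}$ ($m{\left(A \right)} = -9 + \frac{4 + A}{3} = -9 + \left(\frac{4}{3} + \frac{A}{3}\right) = - \frac{23}{3} + \frac{A}{3}$)
$E{\left(F,d \right)} = -1 + \frac{2 F}{3 d}$ ($E{\left(F,d \right)} = -1 + \frac{\frac{F}{d} + \frac{F}{d}}{3} = -1 + \frac{2 F \frac{1}{d}}{3} = -1 + \frac{2 F}{3 d}$)
$p{\left(X \right)} = \frac{X^{2}}{2}$
$s{\left(t \right)} = - \frac{3 \left(- \frac{1}{3} - t\right)^{2}}{2}$ ($s{\left(t \right)} = - 3 \frac{\left(\frac{- t + \frac{2 t}{3}}{t} - t\right)^{2}}{2} = - 3 \frac{\left(\frac{\left(- \frac{1}{3}\right) t}{t} - t\right)^{2}}{2} = - 3 \frac{\left(- \frac{1}{3} - t\right)^{2}}{2} = - \frac{3 \left(- \frac{1}{3} - t\right)^{2}}{2}$)
$\left(47 + m{\left(3 \right)}\right) s{\left(-5 \right)} = \left(47 + \left(- \frac{23}{3} + \frac{1}{3} \cdot 3\right)\right) \left(- \frac{\left(1 + 3 \left(-5\right)\right)^{2}}{6}\right) = \left(47 + \left(- \frac{23}{3} + 1\right)\right) \left(- \frac{\left(1 - 15\right)^{2}}{6}\right) = \left(47 - \frac{20}{3}\right) \left(- \frac{\left(-14\right)^{2}}{6}\right) = \frac{121 \left(\left(- \frac{1}{6}\right) 196\right)}{3} = \frac{121}{3} \left(- \frac{98}{3}\right) = - \frac{11858}{9}$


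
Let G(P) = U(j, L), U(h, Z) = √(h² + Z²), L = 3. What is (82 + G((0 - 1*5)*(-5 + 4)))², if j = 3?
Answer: 6742 + 492*√2 ≈ 7437.8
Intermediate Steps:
U(h, Z) = √(Z² + h²)
G(P) = 3*√2 (G(P) = √(3² + 3²) = √(9 + 9) = √18 = 3*√2)
(82 + G((0 - 1*5)*(-5 + 4)))² = (82 + 3*√2)²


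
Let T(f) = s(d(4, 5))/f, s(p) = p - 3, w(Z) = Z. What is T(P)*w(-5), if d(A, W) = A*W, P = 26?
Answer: -85/26 ≈ -3.2692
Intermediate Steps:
s(p) = -3 + p
T(f) = 17/f (T(f) = (-3 + 4*5)/f = (-3 + 20)/f = 17/f)
T(P)*w(-5) = (17/26)*(-5) = -85/26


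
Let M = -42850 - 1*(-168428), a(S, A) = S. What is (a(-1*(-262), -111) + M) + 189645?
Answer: 315485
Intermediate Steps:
M = 125578 (M = -42850 + 168428 = 125578)
(a(-1*(-262), -111) + M) + 189645 = (-1*(-262) + 125578) + 189645 = (262 + 125578) + 189645 = 125840 + 189645 = 315485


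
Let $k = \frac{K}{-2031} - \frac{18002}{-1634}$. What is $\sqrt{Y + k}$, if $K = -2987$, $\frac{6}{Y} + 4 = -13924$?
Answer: $\frac{\sqrt{416863466337838818513}}{5777776614} \approx 3.5338$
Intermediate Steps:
$Y = - \frac{3}{6964}$ ($Y = \frac{6}{-4 - 13924} = \frac{6}{-13928} = 6 \left(- \frac{1}{13928}\right) = - \frac{3}{6964} \approx -0.00043079$)
$k = \frac{20721410}{1659327}$ ($k = - \frac{2987}{-2031} - \frac{18002}{-1634} = \left(-2987\right) \left(- \frac{1}{2031}\right) - - \frac{9001}{817} = \frac{2987}{2031} + \frac{9001}{817} = \frac{20721410}{1659327} \approx 12.488$)
$\sqrt{Y + k} = \sqrt{- \frac{3}{6964} + \frac{20721410}{1659327}} = \sqrt{\frac{144298921259}{11555553228}} = \frac{\sqrt{416863466337838818513}}{5777776614}$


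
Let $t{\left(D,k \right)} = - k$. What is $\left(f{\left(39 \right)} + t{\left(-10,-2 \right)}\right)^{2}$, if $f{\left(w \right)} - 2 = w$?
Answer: $1849$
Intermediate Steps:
$f{\left(w \right)} = 2 + w$
$\left(f{\left(39 \right)} + t{\left(-10,-2 \right)}\right)^{2} = \left(\left(2 + 39\right) - -2\right)^{2} = \left(41 + 2\right)^{2} = 43^{2} = 1849$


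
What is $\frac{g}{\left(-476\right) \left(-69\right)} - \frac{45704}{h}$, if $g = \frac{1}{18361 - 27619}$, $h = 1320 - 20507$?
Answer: $\frac{1985314846603}{833455190232} \approx 2.382$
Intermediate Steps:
$h = -19187$ ($h = 1320 - 20507 = -19187$)
$g = - \frac{1}{9258}$ ($g = \frac{1}{-9258} = - \frac{1}{9258} \approx -0.00010801$)
$\frac{g}{\left(-476\right) \left(-69\right)} - \frac{45704}{h} = - \frac{1}{9258 \left(\left(-476\right) \left(-69\right)\right)} - \frac{45704}{-19187} = - \frac{1}{9258 \cdot 32844} - - \frac{45704}{19187} = \left(- \frac{1}{9258}\right) \frac{1}{32844} + \frac{45704}{19187} = - \frac{1}{304069752} + \frac{45704}{19187} = \frac{1985314846603}{833455190232}$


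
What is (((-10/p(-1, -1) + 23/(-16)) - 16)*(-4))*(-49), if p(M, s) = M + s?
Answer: -9751/4 ≈ -2437.8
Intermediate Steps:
(((-10/p(-1, -1) + 23/(-16)) - 16)*(-4))*(-49) = (((-10/(-1 - 1) + 23/(-16)) - 16)*(-4))*(-49) = (((-10/(-2) + 23*(-1/16)) - 16)*(-4))*(-49) = (((-10*(-½) - 23/16) - 16)*(-4))*(-49) = (((5 - 23/16) - 16)*(-4))*(-49) = ((57/16 - 16)*(-4))*(-49) = -199/16*(-4)*(-49) = (199/4)*(-49) = -9751/4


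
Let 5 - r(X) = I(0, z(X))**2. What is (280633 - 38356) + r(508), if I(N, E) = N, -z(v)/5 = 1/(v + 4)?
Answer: 242282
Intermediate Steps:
z(v) = -5/(4 + v) (z(v) = -5/(v + 4) = -5/(4 + v))
r(X) = 5 (r(X) = 5 - 1*0**2 = 5 - 1*0 = 5 + 0 = 5)
(280633 - 38356) + r(508) = (280633 - 38356) + 5 = 242277 + 5 = 242282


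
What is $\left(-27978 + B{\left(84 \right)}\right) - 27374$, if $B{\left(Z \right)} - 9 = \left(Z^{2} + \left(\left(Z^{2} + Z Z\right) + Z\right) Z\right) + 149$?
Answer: $1144326$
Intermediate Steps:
$B{\left(Z \right)} = 158 + Z^{2} + Z \left(Z + 2 Z^{2}\right)$ ($B{\left(Z \right)} = 9 + \left(\left(Z^{2} + \left(\left(Z^{2} + Z Z\right) + Z\right) Z\right) + 149\right) = 9 + \left(\left(Z^{2} + \left(\left(Z^{2} + Z^{2}\right) + Z\right) Z\right) + 149\right) = 9 + \left(\left(Z^{2} + \left(2 Z^{2} + Z\right) Z\right) + 149\right) = 9 + \left(\left(Z^{2} + \left(Z + 2 Z^{2}\right) Z\right) + 149\right) = 9 + \left(\left(Z^{2} + Z \left(Z + 2 Z^{2}\right)\right) + 149\right) = 9 + \left(149 + Z^{2} + Z \left(Z + 2 Z^{2}\right)\right) = 158 + Z^{2} + Z \left(Z + 2 Z^{2}\right)$)
$\left(-27978 + B{\left(84 \right)}\right) - 27374 = \left(-27978 + \left(158 + 2 \cdot 84^{2} + 2 \cdot 84^{3}\right)\right) - 27374 = \left(-27978 + \left(158 + 2 \cdot 7056 + 2 \cdot 592704\right)\right) - 27374 = \left(-27978 + \left(158 + 14112 + 1185408\right)\right) - 27374 = \left(-27978 + 1199678\right) - 27374 = 1171700 - 27374 = 1144326$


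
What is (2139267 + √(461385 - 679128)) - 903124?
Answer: 1236143 + I*√217743 ≈ 1.2361e+6 + 466.63*I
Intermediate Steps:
(2139267 + √(461385 - 679128)) - 903124 = (2139267 + √(-217743)) - 903124 = (2139267 + I*√217743) - 903124 = 1236143 + I*√217743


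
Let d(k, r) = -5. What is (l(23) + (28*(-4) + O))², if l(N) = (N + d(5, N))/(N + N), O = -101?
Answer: 23912100/529 ≈ 45202.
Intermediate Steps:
l(N) = (-5 + N)/(2*N) (l(N) = (N - 5)/(N + N) = (-5 + N)/((2*N)) = (-5 + N)*(1/(2*N)) = (-5 + N)/(2*N))
(l(23) + (28*(-4) + O))² = ((½)*(-5 + 23)/23 + (28*(-4) - 101))² = ((½)*(1/23)*18 + (-112 - 101))² = (9/23 - 213)² = (-4890/23)² = 23912100/529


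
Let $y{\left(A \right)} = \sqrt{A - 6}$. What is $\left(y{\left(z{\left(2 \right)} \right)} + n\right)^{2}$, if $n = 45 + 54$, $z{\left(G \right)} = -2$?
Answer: $9793 + 396 i \sqrt{2} \approx 9793.0 + 560.03 i$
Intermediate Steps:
$y{\left(A \right)} = \sqrt{-6 + A}$
$n = 99$
$\left(y{\left(z{\left(2 \right)} \right)} + n\right)^{2} = \left(\sqrt{-6 - 2} + 99\right)^{2} = \left(\sqrt{-8} + 99\right)^{2} = \left(2 i \sqrt{2} + 99\right)^{2} = \left(99 + 2 i \sqrt{2}\right)^{2}$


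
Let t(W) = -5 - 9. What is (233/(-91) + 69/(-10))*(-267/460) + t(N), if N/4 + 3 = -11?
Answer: -3561797/418600 ≈ -8.5088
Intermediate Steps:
N = -56 (N = -12 + 4*(-11) = -12 - 44 = -56)
t(W) = -14
(233/(-91) + 69/(-10))*(-267/460) + t(N) = (233/(-91) + 69/(-10))*(-267/460) - 14 = (233*(-1/91) + 69*(-1/10))*(-267*1/460) - 14 = (-233/91 - 69/10)*(-267/460) - 14 = -8609/910*(-267/460) - 14 = 2298603/418600 - 14 = -3561797/418600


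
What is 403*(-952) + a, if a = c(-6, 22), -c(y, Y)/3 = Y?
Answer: -383722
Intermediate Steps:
c(y, Y) = -3*Y
a = -66 (a = -3*22 = -66)
403*(-952) + a = 403*(-952) - 66 = -383656 - 66 = -383722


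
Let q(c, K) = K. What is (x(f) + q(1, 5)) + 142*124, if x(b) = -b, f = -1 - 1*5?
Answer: 17619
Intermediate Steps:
f = -6 (f = -1 - 5 = -6)
(x(f) + q(1, 5)) + 142*124 = (-1*(-6) + 5) + 142*124 = (6 + 5) + 17608 = 11 + 17608 = 17619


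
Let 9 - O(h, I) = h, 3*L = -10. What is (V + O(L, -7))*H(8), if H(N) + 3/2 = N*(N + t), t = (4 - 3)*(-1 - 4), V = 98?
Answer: 4965/2 ≈ 2482.5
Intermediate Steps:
L = -10/3 (L = (⅓)*(-10) = -10/3 ≈ -3.3333)
t = -5 (t = 1*(-5) = -5)
H(N) = -3/2 + N*(-5 + N) (H(N) = -3/2 + N*(N - 5) = -3/2 + N*(-5 + N))
O(h, I) = 9 - h
(V + O(L, -7))*H(8) = (98 + (9 - 1*(-10/3)))*(-3/2 + 8² - 5*8) = (98 + (9 + 10/3))*(-3/2 + 64 - 40) = (98 + 37/3)*(45/2) = (331/3)*(45/2) = 4965/2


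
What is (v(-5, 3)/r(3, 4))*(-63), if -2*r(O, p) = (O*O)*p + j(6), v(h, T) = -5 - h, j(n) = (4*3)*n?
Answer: 0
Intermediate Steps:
j(n) = 12*n
r(O, p) = -36 - p*O²/2 (r(O, p) = -((O*O)*p + 12*6)/2 = -(O²*p + 72)/2 = -(p*O² + 72)/2 = -(72 + p*O²)/2 = -36 - p*O²/2)
(v(-5, 3)/r(3, 4))*(-63) = ((-5 - 1*(-5))/(-36 - ½*4*3²))*(-63) = ((-5 + 5)/(-36 - ½*4*9))*(-63) = (0/(-36 - 18))*(-63) = (0/(-54))*(-63) = (0*(-1/54))*(-63) = 0*(-63) = 0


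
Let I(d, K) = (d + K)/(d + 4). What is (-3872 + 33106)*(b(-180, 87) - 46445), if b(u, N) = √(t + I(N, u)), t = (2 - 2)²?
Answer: -1357773130 + 29234*I*√8463/91 ≈ -1.3578e+9 + 29554.0*I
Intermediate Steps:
I(d, K) = (K + d)/(4 + d)
t = 0 (t = 0² = 0)
b(u, N) = √((N + u)/(4 + N)) (b(u, N) = √(0 + (u + N)/(4 + N)) = √(0 + (N + u)/(4 + N)) = √((N + u)/(4 + N)))
(-3872 + 33106)*(b(-180, 87) - 46445) = (-3872 + 33106)*(√((87 - 180)/(4 + 87)) - 46445) = 29234*(√(-93/91) - 46445) = 29234*(I*√8463/91 - 46445) = 29234*(-46445 + I*√8463/91) = -1357773130 + 29234*I*√8463/91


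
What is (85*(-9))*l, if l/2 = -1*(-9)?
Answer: -13770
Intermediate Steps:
l = 18 (l = 2*(-1*(-9)) = 2*9 = 18)
(85*(-9))*l = (85*(-9))*18 = -765*18 = -13770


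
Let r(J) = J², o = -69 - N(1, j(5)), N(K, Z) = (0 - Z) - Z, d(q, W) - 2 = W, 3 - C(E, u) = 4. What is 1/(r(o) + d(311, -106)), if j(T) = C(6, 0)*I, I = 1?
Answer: 1/4937 ≈ 0.00020255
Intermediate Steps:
C(E, u) = -1 (C(E, u) = 3 - 1*4 = 3 - 4 = -1)
d(q, W) = 2 + W
j(T) = -1 (j(T) = -1*1 = -1)
N(K, Z) = -2*Z (N(K, Z) = -Z - Z = -2*Z)
o = -71 (o = -69 - (-2)*(-1) = -69 - 1*2 = -69 - 2 = -71)
1/(r(o) + d(311, -106)) = 1/((-71)² + (2 - 106)) = 1/(5041 - 104) = 1/4937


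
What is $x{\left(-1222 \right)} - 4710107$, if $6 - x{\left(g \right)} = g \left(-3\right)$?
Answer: $-4713767$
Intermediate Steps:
$x{\left(g \right)} = 6 + 3 g$ ($x{\left(g \right)} = 6 - g \left(-3\right) = 6 - - 3 g = 6 + 3 g$)
$x{\left(-1222 \right)} - 4710107 = \left(6 + 3 \left(-1222\right)\right) - 4710107 = \left(6 - 3666\right) - 4710107 = -3660 - 4710107 = -4713767$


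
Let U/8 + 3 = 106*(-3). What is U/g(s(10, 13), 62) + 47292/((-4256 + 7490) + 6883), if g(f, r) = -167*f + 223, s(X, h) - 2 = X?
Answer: 110207508/18018377 ≈ 6.1164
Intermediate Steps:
s(X, h) = 2 + X
U = -2568 (U = -24 + 8*(106*(-3)) = -24 + 8*(-318) = -24 - 2544 = -2568)
g(f, r) = 223 - 167*f
U/g(s(10, 13), 62) + 47292/((-4256 + 7490) + 6883) = -2568/(223 - 167*(2 + 10)) + 47292/((-4256 + 7490) + 6883) = -2568/(223 - 167*12) + 47292/(3234 + 6883) = -2568/(223 - 2004) + 47292/10117 = -2568/(-1781) + 47292*(1/10117) = -2568*(-1/1781) + 47292/10117 = 2568/1781 + 47292/10117 = 110207508/18018377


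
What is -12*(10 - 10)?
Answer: 0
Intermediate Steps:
-12*(10 - 10) = -12*0 = 0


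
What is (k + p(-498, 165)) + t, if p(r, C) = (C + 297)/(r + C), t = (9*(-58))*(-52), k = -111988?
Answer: -9417838/111 ≈ -84845.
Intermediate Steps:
t = 27144 (t = -522*(-52) = 27144)
p(r, C) = (297 + C)/(C + r)
(k + p(-498, 165)) + t = (-111988 + (297 + 165)/(165 - 498)) + 27144 = (-111988 + 462/(-333)) + 27144 = (-111988 - 1/333*462) + 27144 = (-111988 - 154/111) + 27144 = -12430822/111 + 27144 = -9417838/111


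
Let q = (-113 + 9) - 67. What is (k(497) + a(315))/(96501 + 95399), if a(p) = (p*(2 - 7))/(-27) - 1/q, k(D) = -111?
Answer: -1801/6562980 ≈ -0.00027442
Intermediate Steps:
q = -171 (q = -104 - 67 = -171)
a(p) = 1/171 + 5*p/27 (a(p) = (p*(2 - 7))/(-27) - 1/(-171) = (p*(-5))*(-1/27) - 1*(-1/171) = -5*p*(-1/27) + 1/171 = 5*p/27 + 1/171 = 1/171 + 5*p/27)
(k(497) + a(315))/(96501 + 95399) = (-111 + (1/171 + (5/27)*315))/(96501 + 95399) = (-111 + (1/171 + 175/3))/191900 = (-111 + 9976/171)*(1/191900) = -9005/171*1/191900 = -1801/6562980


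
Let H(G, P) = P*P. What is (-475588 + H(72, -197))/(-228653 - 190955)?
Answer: 62397/59944 ≈ 1.0409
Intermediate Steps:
H(G, P) = P²
(-475588 + H(72, -197))/(-228653 - 190955) = (-475588 + (-197)²)/(-228653 - 190955) = (-475588 + 38809)/(-419608) = -436779*(-1/419608) = 62397/59944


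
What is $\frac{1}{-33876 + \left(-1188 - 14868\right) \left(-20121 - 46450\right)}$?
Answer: $\frac{1}{1068830100} \approx 9.356 \cdot 10^{-10}$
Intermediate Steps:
$\frac{1}{-33876 + \left(-1188 - 14868\right) \left(-20121 - 46450\right)} = \frac{1}{-33876 + \left(-1188 - 14868\right) \left(-66571\right)} = \frac{1}{-33876 - -1068863976} = \frac{1}{-33876 + 1068863976} = \frac{1}{1068830100}$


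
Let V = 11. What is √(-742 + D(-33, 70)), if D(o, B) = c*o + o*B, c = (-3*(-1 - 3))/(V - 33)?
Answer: I*√3034 ≈ 55.082*I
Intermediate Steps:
c = -6/11 (c = (-3*(-1 - 3))/(11 - 33) = -3*(-4)/(-22) = 12*(-1/22) = -6/11 ≈ -0.54545)
D(o, B) = -6*o/11 + B*o (D(o, B) = -6*o/11 + o*B = -6*o/11 + B*o)
√(-742 + D(-33, 70)) = √(-742 + (1/11)*(-33)*(-6 + 11*70)) = √(-742 + (1/11)*(-33)*(-6 + 770)) = √(-742 + (1/11)*(-33)*764) = √(-742 - 2292) = √(-3034) = I*√3034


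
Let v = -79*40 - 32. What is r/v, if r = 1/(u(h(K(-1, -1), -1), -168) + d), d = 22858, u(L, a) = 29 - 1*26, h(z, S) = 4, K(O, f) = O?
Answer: -1/72972312 ≈ -1.3704e-8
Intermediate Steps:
v = -3192 (v = -3160 - 32 = -3192)
u(L, a) = 3 (u(L, a) = 29 - 26 = 3)
r = 1/22861 (r = 1/(3 + 22858) = 1/22861 ≈ 4.3743e-5)
r/v = (1/22861)/(-3192) = (1/22861)*(-1/3192) = -1/72972312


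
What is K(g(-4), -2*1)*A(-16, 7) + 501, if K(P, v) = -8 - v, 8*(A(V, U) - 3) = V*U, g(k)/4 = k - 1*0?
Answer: 567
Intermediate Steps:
g(k) = 4*k (g(k) = 4*(k - 1*0) = 4*(k + 0) = 4*k)
A(V, U) = 3 + U*V/8 (A(V, U) = 3 + (V*U)/8 = 3 + (U*V)/8 = 3 + U*V/8)
K(g(-4), -2*1)*A(-16, 7) + 501 = (-8 - (-2))*(3 + (1/8)*7*(-16)) + 501 = (-8 - 1*(-2))*(3 - 14) + 501 = (-8 + 2)*(-11) + 501 = -6*(-11) + 501 = 66 + 501 = 567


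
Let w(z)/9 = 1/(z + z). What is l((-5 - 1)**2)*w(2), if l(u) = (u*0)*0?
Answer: 0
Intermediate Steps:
w(z) = 9/(2*z) (w(z) = 9/(z + z) = 9/((2*z)) = 9*(1/(2*z)) = 9/(2*z))
l(u) = 0 (l(u) = 0*0 = 0)
l((-5 - 1)**2)*w(2) = 0*((9/2)/2) = 0*((9/2)*(1/2)) = 0*(9/4) = 0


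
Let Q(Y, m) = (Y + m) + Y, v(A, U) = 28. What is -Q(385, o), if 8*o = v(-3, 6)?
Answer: -1547/2 ≈ -773.50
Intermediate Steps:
o = 7/2 (o = (1/8)*28 = 7/2 ≈ 3.5000)
Q(Y, m) = m + 2*Y
-Q(385, o) = -(7/2 + 2*385) = -(7/2 + 770) = -1*1547/2 = -1547/2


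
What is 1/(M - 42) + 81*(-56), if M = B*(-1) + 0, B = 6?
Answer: -217729/48 ≈ -4536.0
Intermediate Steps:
M = -6 (M = 6*(-1) + 0 = -6 + 0 = -6)
1/(M - 42) + 81*(-56) = 1/(-6 - 42) + 81*(-56) = 1/(-48) - 4536 = -1/48 - 4536 = -217729/48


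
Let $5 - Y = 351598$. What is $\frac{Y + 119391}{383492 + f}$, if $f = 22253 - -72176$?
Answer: $- \frac{232202}{477921} \approx -0.48586$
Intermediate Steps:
$Y = -351593$ ($Y = 5 - 351598 = -351593$)
$f = 94429$ ($f = 22253 + 72176 = 94429$)
$\frac{Y + 119391}{383492 + f} = \frac{-351593 + 119391}{383492 + 94429} = - \frac{232202}{477921}$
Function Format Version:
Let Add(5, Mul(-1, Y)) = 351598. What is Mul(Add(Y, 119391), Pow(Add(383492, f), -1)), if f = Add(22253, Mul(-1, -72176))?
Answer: Rational(-232202, 477921) ≈ -0.48586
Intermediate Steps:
Y = -351593 (Y = Add(5, Mul(-1, 351598)) = Add(5, -351598) = -351593)
f = 94429 (f = Add(22253, 72176) = 94429)
Mul(Add(Y, 119391), Pow(Add(383492, f), -1)) = Mul(Add(-351593, 119391), Pow(Add(383492, 94429), -1)) = Mul(-232202, Pow(477921, -1)) = Mul(-232202, Rational(1, 477921)) = Rational(-232202, 477921)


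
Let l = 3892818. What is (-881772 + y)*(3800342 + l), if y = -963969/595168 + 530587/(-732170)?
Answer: -36950790970237687802557/5447051932 ≈ -6.7836e+12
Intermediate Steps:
y = -510788793173/217882077280 (y = -963969*1/595168 + 530587*(-1/732170) = -963969/595168 - 530587/732170 = -510788793173/217882077280 ≈ -2.3443)
(-881772 + y)*(3800342 + l) = (-881772 - 510788793173/217882077280)*(3800342 + 3892818) = -192122825836133333/217882077280*7693160 = -36950790970237687802557/5447051932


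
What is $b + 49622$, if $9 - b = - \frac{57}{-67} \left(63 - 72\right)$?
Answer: $\frac{3325790}{67} \approx 49639.0$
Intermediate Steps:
$b = \frac{1116}{67}$ ($b = 9 - - \frac{57}{-67} \left(63 - 72\right) = 9 - \left(-57\right) \left(- \frac{1}{67}\right) \left(-9\right) = 9 - \frac{57}{67} \left(-9\right) = 9 - - \frac{513}{67} = 9 + \frac{513}{67} = \frac{1116}{67} \approx 16.657$)
$b + 49622 = \frac{1116}{67} + 49622 = \frac{3325790}{67}$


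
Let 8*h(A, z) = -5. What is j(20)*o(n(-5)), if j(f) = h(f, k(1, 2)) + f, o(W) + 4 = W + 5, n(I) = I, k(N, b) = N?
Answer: -155/2 ≈ -77.500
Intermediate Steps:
o(W) = 1 + W (o(W) = -4 + (W + 5) = -4 + (5 + W) = 1 + W)
h(A, z) = -5/8 (h(A, z) = (⅛)*(-5) = -5/8)
j(f) = -5/8 + f
j(20)*o(n(-5)) = (-5/8 + 20)*(1 - 5) = (155/8)*(-4) = -155/2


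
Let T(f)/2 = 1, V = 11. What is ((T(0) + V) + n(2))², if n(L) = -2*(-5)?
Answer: 529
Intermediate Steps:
T(f) = 2 (T(f) = 2*1 = 2)
n(L) = 10
((T(0) + V) + n(2))² = ((2 + 11) + 10)² = (13 + 10)² = 23² = 529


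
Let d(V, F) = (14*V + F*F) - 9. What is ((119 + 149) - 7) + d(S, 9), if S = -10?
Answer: 193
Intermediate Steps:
d(V, F) = -9 + F² + 14*V (d(V, F) = (14*V + F²) - 9 = (F² + 14*V) - 9 = -9 + F² + 14*V)
((119 + 149) - 7) + d(S, 9) = ((119 + 149) - 7) + (-9 + 9² + 14*(-10)) = (268 - 7) + (-9 + 81 - 140) = 261 - 68 = 193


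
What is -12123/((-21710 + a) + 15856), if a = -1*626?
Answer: 449/240 ≈ 1.8708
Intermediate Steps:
a = -626
-12123/((-21710 + a) + 15856) = -12123/((-21710 - 626) + 15856) = -12123/(-22336 + 15856) = -12123/(-6480) = -12123*(-1/6480) = 449/240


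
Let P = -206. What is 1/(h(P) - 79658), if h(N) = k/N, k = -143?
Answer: -206/16409405 ≈ -1.2554e-5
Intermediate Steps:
h(N) = -143/N
1/(h(P) - 79658) = 1/(-143/(-206) - 79658) = 1/(-143*(-1/206) - 79658) = 1/(143/206 - 79658) = 1/(-16409405/206) = -206/16409405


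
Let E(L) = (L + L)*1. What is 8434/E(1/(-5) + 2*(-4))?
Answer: -21085/41 ≈ -514.27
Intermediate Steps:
E(L) = 2*L (E(L) = (2*L)*1 = 2*L)
8434/E(1/(-5) + 2*(-4)) = 8434/((2*(1/(-5) + 2*(-4)))) = 8434/((2*(1*(-⅕) - 8))) = 8434/((2*(-⅕ - 8))) = 8434/((2*(-41/5))) = 8434/(-82/5) = 8434*(-5/82) = -21085/41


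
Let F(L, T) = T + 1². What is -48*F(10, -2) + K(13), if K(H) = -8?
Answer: 40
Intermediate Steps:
F(L, T) = 1 + T (F(L, T) = T + 1 = 1 + T)
-48*F(10, -2) + K(13) = -48*(1 - 2) - 8 = -48*(-1) - 8 = 48 - 8 = 40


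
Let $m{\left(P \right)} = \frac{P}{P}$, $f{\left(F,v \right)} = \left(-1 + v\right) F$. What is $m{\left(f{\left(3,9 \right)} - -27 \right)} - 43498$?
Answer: $-43497$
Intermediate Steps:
$f{\left(F,v \right)} = F \left(-1 + v\right)$
$m{\left(P \right)} = 1$
$m{\left(f{\left(3,9 \right)} - -27 \right)} - 43498 = 1 - 43498 = -43497$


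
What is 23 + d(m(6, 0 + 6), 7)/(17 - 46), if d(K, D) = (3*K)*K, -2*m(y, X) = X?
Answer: 640/29 ≈ 22.069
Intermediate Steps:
m(y, X) = -X/2
d(K, D) = 3*K²
23 + d(m(6, 0 + 6), 7)/(17 - 46) = 23 + (3*(-(0 + 6)/2)²)/(17 - 46) = 23 + (3*(-½*6)²)/(-29) = 23 + (3*(-3)²)*(-1/29) = 23 + (3*9)*(-1/29) = 23 + 27*(-1/29) = 23 - 27/29 = 640/29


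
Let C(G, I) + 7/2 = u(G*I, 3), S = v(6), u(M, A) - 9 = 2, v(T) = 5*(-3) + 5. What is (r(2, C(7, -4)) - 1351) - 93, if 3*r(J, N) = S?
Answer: -4342/3 ≈ -1447.3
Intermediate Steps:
v(T) = -10 (v(T) = -15 + 5 = -10)
u(M, A) = 11 (u(M, A) = 9 + 2 = 11)
S = -10
C(G, I) = 15/2 (C(G, I) = -7/2 + 11 = 15/2)
r(J, N) = -10/3 (r(J, N) = (⅓)*(-10) = -10/3)
(r(2, C(7, -4)) - 1351) - 93 = (-10/3 - 1351) - 93 = -4063/3 - 93 = -4342/3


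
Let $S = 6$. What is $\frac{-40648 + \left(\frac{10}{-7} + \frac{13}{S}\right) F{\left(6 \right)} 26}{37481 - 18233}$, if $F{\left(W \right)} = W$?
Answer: $- \frac{141865}{67368} \approx -2.1058$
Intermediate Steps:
$\frac{-40648 + \left(\frac{10}{-7} + \frac{13}{S}\right) F{\left(6 \right)} 26}{37481 - 18233} = \frac{-40648 + \left(\frac{10}{-7} + \frac{13}{6}\right) 6 \cdot 26}{37481 - 18233} = \frac{-40648 + \left(10 \left(- \frac{1}{7}\right) + 13 \cdot \frac{1}{6}\right) 6 \cdot 26}{19248} = \left(-40648 + \left(- \frac{10}{7} + \frac{13}{6}\right) 6 \cdot 26\right) \frac{1}{19248} = \left(-40648 + \frac{31}{42} \cdot 6 \cdot 26\right) \frac{1}{19248} = \left(-40648 + \frac{31}{7} \cdot 26\right) \frac{1}{19248} = \left(-40648 + \frac{806}{7}\right) \frac{1}{19248} = \left(- \frac{283730}{7}\right) \frac{1}{19248} = - \frac{141865}{67368}$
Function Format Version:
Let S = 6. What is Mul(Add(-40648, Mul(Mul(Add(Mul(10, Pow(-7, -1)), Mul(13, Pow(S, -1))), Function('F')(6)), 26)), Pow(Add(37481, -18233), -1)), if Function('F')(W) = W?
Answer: Rational(-141865, 67368) ≈ -2.1058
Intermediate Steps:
Mul(Add(-40648, Mul(Mul(Add(Mul(10, Pow(-7, -1)), Mul(13, Pow(S, -1))), Function('F')(6)), 26)), Pow(Add(37481, -18233), -1)) = Mul(Add(-40648, Mul(Mul(Add(Mul(10, Pow(-7, -1)), Mul(13, Pow(6, -1))), 6), 26)), Pow(Add(37481, -18233), -1)) = Mul(Add(-40648, Mul(Mul(Add(Mul(10, Rational(-1, 7)), Mul(13, Rational(1, 6))), 6), 26)), Pow(19248, -1)) = Mul(Add(-40648, Mul(Mul(Add(Rational(-10, 7), Rational(13, 6)), 6), 26)), Rational(1, 19248)) = Mul(Add(-40648, Mul(Mul(Rational(31, 42), 6), 26)), Rational(1, 19248)) = Mul(Add(-40648, Mul(Rational(31, 7), 26)), Rational(1, 19248)) = Mul(Add(-40648, Rational(806, 7)), Rational(1, 19248)) = Mul(Rational(-283730, 7), Rational(1, 19248)) = Rational(-141865, 67368)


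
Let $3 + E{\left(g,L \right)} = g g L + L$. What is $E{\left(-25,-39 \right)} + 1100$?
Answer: $-23317$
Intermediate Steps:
$E{\left(g,L \right)} = -3 + L + L g^{2}$ ($E{\left(g,L \right)} = -3 + \left(g g L + L\right) = -3 + \left(g^{2} L + L\right) = -3 + \left(L g^{2} + L\right) = -3 + \left(L + L g^{2}\right) = -3 + L + L g^{2}$)
$E{\left(-25,-39 \right)} + 1100 = \left(-3 - 39 - 39 \left(-25\right)^{2}\right) + 1100 = \left(-3 - 39 - 24375\right) + 1100 = -24417 + 1100 = -23317$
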